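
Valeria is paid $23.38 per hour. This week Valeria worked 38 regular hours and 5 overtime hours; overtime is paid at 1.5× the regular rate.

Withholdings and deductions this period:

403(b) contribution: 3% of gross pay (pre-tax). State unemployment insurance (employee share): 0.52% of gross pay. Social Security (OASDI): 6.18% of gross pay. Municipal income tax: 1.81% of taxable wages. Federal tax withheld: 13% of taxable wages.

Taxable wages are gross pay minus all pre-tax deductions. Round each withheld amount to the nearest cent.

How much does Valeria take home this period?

$807.79

Regular pay: 38 × $23.38 = $888.44
Overtime pay: 5 × $23.38 × 1.5 = $175.35
Gross pay = $888.44 + $175.35 = $1063.79
403(b) contribution: $1063.79 × 0.03 = $31.91
Taxable wages = $1063.79 − $31.91 = $1031.88
Federal tax withheld: $1031.88 × 0.13 = $134.14
Municipal income tax: $1031.88 × 0.0181 = $18.68
State unemployment insurance (employee share): $1063.79 × 0.0052 = $5.53
Social Security (OASDI): $1063.79 × 0.0618 = $65.74
Total deductions = $31.91 + $134.14 + $18.68 + $5.53 + $65.74 = $256.00
Net pay = $1063.79 − $256.00 = $807.79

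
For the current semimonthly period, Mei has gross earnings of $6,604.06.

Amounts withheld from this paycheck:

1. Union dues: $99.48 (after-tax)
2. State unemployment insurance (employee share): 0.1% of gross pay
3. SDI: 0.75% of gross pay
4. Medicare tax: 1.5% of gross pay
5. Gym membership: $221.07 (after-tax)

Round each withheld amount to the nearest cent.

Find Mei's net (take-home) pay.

$6,128.32

Medicare tax: $6,604.06 × 0.015 = $99.06
SDI: $6,604.06 × 0.0075 = $49.53
State unemployment insurance (employee share): $6,604.06 × 0.001 = $6.60
Union dues: $99.48
Gym membership: $221.07
Total deductions = $99.06 + $49.53 + $6.60 + $99.48 + $221.07 = $475.74
Net pay = $6,604.06 − $475.74 = $6,128.32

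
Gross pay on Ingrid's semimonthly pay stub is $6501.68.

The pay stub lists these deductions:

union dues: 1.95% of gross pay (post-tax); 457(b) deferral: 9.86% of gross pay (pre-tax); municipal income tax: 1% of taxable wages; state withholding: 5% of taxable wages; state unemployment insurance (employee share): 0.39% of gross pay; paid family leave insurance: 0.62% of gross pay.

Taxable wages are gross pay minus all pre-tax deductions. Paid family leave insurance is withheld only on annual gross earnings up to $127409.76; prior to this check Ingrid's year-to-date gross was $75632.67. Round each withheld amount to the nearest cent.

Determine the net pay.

457(b) deferral: $6501.68 × 0.0986 = $641.07
Taxable wages = $6501.68 − $641.07 = $5860.61
Municipal income tax: $5860.61 × 0.01 = $58.61
State withholding: $5860.61 × 0.05 = $293.03
Paid family leave insurance: cap not yet reached, full $6501.68 is subject → $6501.68 × 0.0062 = $40.31
State unemployment insurance (employee share): $6501.68 × 0.0039 = $25.36
Union dues: $6501.68 × 0.0195 = $126.78
Total deductions = $641.07 + $58.61 + $293.03 + $40.31 + $25.36 + $126.78 = $1185.16
Net pay = $6501.68 − $1185.16 = $5316.52

$5316.52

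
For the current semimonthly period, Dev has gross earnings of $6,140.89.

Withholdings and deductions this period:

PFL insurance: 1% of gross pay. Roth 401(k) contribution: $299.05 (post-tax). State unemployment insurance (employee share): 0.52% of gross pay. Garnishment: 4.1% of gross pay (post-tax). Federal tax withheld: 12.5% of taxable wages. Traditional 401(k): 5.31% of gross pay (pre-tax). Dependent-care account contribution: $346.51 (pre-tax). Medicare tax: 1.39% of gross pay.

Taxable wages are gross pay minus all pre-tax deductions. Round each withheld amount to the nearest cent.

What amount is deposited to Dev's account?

Dependent-care account contribution: $346.51
Traditional 401(k): $6,140.89 × 0.0531 = $326.08
Pre-tax total = $346.51 + $326.08 = $672.59
Taxable wages = $6,140.89 − $672.59 = $5,468.30
Federal tax withheld: $5,468.30 × 0.125 = $683.54
Medicare tax: $6,140.89 × 0.0139 = $85.36
State unemployment insurance (employee share): $6,140.89 × 0.0052 = $31.93
PFL insurance: $6,140.89 × 0.01 = $61.41
Roth 401(k) contribution: $299.05
Garnishment: $6,140.89 × 0.041 = $251.78
Total deductions = $346.51 + $326.08 + $683.54 + $85.36 + $31.93 + $61.41 + $299.05 + $251.78 = $2,085.66
Net pay = $6,140.89 − $2,085.66 = $4,055.23

$4,055.23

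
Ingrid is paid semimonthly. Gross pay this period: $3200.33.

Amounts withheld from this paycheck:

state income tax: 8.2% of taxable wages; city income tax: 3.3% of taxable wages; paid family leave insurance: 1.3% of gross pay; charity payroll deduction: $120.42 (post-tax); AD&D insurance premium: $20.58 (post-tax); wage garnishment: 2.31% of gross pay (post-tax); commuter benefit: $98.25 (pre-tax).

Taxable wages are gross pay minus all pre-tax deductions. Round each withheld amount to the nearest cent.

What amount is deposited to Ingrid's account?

$2488.81

Commuter benefit: $98.25
Taxable wages = $3200.33 − $98.25 = $3102.08
State income tax: $3102.08 × 0.082 = $254.37
City income tax: $3102.08 × 0.033 = $102.37
Paid family leave insurance: $3200.33 × 0.013 = $41.60
AD&D insurance premium: $20.58
Charity payroll deduction: $120.42
Wage garnishment: $3200.33 × 0.0231 = $73.93
Total deductions = $98.25 + $254.37 + $102.37 + $41.60 + $20.58 + $120.42 + $73.93 = $711.52
Net pay = $3200.33 − $711.52 = $2488.81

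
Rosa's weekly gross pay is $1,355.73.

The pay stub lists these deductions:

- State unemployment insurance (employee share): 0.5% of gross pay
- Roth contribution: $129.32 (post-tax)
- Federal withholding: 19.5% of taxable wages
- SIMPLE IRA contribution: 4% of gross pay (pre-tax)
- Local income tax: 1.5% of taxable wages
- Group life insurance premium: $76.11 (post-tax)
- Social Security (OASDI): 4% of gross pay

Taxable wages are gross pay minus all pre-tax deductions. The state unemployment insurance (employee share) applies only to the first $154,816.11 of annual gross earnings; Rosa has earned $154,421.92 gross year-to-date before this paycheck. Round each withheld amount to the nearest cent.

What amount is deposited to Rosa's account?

SIMPLE IRA contribution: $1,355.73 × 0.04 = $54.23
Taxable wages = $1,355.73 − $54.23 = $1,301.50
Federal withholding: $1,301.50 × 0.195 = $253.79
Local income tax: $1,301.50 × 0.015 = $19.52
Social Security (OASDI): $1,355.73 × 0.04 = $54.23
State unemployment insurance (employee share): only $154,816.11 − $154,421.92 = $394.19 of this check is subject → $394.19 × 0.005 = $1.97
Roth contribution: $129.32
Group life insurance premium: $76.11
Total deductions = $54.23 + $253.79 + $19.52 + $54.23 + $1.97 + $129.32 + $76.11 = $589.17
Net pay = $1,355.73 − $589.17 = $766.56

$766.56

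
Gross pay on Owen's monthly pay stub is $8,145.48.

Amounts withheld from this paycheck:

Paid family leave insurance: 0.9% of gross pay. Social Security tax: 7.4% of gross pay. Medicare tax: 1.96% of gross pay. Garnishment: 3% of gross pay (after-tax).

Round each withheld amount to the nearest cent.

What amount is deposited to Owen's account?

Social Security tax: $8,145.48 × 0.074 = $602.77
Paid family leave insurance: $8,145.48 × 0.009 = $73.31
Medicare tax: $8,145.48 × 0.0196 = $159.65
Garnishment: $8,145.48 × 0.03 = $244.36
Total deductions = $602.77 + $73.31 + $159.65 + $244.36 = $1,080.09
Net pay = $8,145.48 − $1,080.09 = $7,065.39

$7,065.39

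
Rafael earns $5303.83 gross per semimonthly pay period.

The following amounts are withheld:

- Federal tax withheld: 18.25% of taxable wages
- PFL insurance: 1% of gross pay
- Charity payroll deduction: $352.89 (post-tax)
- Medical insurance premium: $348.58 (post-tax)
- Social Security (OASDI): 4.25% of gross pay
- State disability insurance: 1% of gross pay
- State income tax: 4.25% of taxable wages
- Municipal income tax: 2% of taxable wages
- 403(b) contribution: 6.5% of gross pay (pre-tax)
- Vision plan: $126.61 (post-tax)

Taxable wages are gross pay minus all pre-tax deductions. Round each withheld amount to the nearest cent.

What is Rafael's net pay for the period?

403(b) contribution: $5303.83 × 0.065 = $344.75
Taxable wages = $5303.83 − $344.75 = $4959.08
Municipal income tax: $4959.08 × 0.02 = $99.18
Federal tax withheld: $4959.08 × 0.1825 = $905.03
State income tax: $4959.08 × 0.0425 = $210.76
PFL insurance: $5303.83 × 0.01 = $53.04
Social Security (OASDI): $5303.83 × 0.0425 = $225.41
State disability insurance: $5303.83 × 0.01 = $53.04
Charity payroll deduction: $352.89
Vision plan: $126.61
Medical insurance premium: $348.58
Total deductions = $344.75 + $99.18 + $905.03 + $210.76 + $53.04 + $225.41 + $53.04 + $352.89 + $126.61 + $348.58 = $2719.29
Net pay = $5303.83 − $2719.29 = $2584.54

$2584.54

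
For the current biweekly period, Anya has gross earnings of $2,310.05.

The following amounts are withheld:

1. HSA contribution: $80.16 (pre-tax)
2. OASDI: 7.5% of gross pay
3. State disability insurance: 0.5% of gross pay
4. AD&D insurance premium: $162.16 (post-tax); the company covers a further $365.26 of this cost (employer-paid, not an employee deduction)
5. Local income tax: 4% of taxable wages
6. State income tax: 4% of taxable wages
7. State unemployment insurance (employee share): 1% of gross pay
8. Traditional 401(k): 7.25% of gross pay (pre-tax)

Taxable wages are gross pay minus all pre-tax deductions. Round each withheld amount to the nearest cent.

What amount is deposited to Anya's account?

HSA contribution: $80.16
Traditional 401(k): $2,310.05 × 0.0725 = $167.48
Pre-tax total = $80.16 + $167.48 = $247.64
Taxable wages = $2,310.05 − $247.64 = $2,062.41
Local income tax: $2,062.41 × 0.04 = $82.50
State income tax: $2,062.41 × 0.04 = $82.50
State unemployment insurance (employee share): $2,310.05 × 0.01 = $23.10
OASDI: $2,310.05 × 0.075 = $173.25
State disability insurance: $2,310.05 × 0.005 = $11.55
AD&D insurance premium: $162.16
(Employer's $365.26 toward AD&D insurance premium is not withheld from the employee.)
Total deductions = $80.16 + $167.48 + $82.50 + $82.50 + $23.10 + $173.25 + $11.55 + $162.16 = $782.70
Net pay = $2,310.05 − $782.70 = $1,527.35

$1,527.35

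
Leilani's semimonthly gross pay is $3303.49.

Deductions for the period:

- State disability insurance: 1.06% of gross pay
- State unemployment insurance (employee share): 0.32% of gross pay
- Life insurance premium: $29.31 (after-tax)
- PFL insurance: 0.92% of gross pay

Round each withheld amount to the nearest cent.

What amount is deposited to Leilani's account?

$3198.20

State disability insurance: $3303.49 × 0.0106 = $35.02
State unemployment insurance (employee share): $3303.49 × 0.0032 = $10.57
PFL insurance: $3303.49 × 0.0092 = $30.39
Life insurance premium: $29.31
Total deductions = $35.02 + $10.57 + $30.39 + $29.31 = $105.29
Net pay = $3303.49 − $105.29 = $3198.20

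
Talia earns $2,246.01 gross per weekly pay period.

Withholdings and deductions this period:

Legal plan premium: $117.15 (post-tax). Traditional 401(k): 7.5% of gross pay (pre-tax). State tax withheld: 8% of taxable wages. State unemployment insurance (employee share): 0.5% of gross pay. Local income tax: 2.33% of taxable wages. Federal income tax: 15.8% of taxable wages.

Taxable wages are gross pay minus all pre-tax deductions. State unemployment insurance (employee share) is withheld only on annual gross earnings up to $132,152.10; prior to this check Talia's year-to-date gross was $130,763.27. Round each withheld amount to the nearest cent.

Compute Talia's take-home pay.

Traditional 401(k): $2,246.01 × 0.075 = $168.45
Taxable wages = $2,246.01 − $168.45 = $2,077.56
Local income tax: $2,077.56 × 0.0233 = $48.41
State tax withheld: $2,077.56 × 0.08 = $166.20
Federal income tax: $2,077.56 × 0.158 = $328.25
State unemployment insurance (employee share): only $132,152.10 − $130,763.27 = $1,388.83 of this check is subject → $1,388.83 × 0.005 = $6.94
Legal plan premium: $117.15
Total deductions = $168.45 + $48.41 + $166.20 + $328.25 + $6.94 + $117.15 = $835.40
Net pay = $2,246.01 − $835.40 = $1,410.61

$1,410.61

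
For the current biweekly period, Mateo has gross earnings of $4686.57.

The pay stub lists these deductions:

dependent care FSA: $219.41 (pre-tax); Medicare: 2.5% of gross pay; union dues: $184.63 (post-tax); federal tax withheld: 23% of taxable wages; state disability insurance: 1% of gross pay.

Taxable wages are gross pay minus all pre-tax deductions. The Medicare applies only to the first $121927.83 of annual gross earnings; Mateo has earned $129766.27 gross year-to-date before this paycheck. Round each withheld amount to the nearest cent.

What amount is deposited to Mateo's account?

Dependent care FSA: $219.41
Taxable wages = $4686.57 − $219.41 = $4467.16
Federal tax withheld: $4467.16 × 0.23 = $1027.45
Medicare: annual cap $121927.83 already reached (YTD $129766.27), so $0.00
State disability insurance: $4686.57 × 0.01 = $46.87
Union dues: $184.63
Total deductions = $219.41 + $1027.45 + $0.00 + $46.87 + $184.63 = $1478.36
Net pay = $4686.57 − $1478.36 = $3208.21

$3208.21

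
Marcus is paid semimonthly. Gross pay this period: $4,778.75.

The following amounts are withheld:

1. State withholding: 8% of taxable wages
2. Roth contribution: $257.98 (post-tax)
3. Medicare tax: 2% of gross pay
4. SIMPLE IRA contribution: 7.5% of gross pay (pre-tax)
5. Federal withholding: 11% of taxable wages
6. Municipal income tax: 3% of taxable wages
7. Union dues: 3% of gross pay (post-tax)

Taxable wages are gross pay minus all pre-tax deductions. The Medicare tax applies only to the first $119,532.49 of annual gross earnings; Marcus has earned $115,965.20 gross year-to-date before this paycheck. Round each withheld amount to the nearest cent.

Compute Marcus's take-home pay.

$2,975.17

SIMPLE IRA contribution: $4,778.75 × 0.075 = $358.41
Taxable wages = $4,778.75 − $358.41 = $4,420.34
State withholding: $4,420.34 × 0.08 = $353.63
Municipal income tax: $4,420.34 × 0.03 = $132.61
Federal withholding: $4,420.34 × 0.11 = $486.24
Medicare tax: only $119,532.49 − $115,965.20 = $3,567.29 of this check is subject → $3,567.29 × 0.02 = $71.35
Roth contribution: $257.98
Union dues: $4,778.75 × 0.03 = $143.36
Total deductions = $358.41 + $353.63 + $132.61 + $486.24 + $71.35 + $257.98 + $143.36 = $1,803.58
Net pay = $4,778.75 − $1,803.58 = $2,975.17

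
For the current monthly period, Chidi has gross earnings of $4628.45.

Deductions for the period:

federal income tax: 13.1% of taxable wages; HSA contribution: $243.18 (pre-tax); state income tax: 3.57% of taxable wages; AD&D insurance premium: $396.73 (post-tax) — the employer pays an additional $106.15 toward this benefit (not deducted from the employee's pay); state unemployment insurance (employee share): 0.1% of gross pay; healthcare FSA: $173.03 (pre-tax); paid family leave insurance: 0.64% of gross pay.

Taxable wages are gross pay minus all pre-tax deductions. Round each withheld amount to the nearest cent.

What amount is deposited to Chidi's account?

$3079.08

Healthcare FSA: $173.03
HSA contribution: $243.18
Pre-tax total = $173.03 + $243.18 = $416.21
Taxable wages = $4628.45 − $416.21 = $4212.24
Federal income tax: $4212.24 × 0.131 = $551.80
State income tax: $4212.24 × 0.0357 = $150.38
Paid family leave insurance: $4628.45 × 0.0064 = $29.62
State unemployment insurance (employee share): $4628.45 × 0.001 = $4.63
AD&D insurance premium: $396.73
(Employer's $106.15 toward AD&D insurance premium is not withheld from the employee.)
Total deductions = $173.03 + $243.18 + $551.80 + $150.38 + $29.62 + $4.63 + $396.73 = $1549.37
Net pay = $4628.45 − $1549.37 = $3079.08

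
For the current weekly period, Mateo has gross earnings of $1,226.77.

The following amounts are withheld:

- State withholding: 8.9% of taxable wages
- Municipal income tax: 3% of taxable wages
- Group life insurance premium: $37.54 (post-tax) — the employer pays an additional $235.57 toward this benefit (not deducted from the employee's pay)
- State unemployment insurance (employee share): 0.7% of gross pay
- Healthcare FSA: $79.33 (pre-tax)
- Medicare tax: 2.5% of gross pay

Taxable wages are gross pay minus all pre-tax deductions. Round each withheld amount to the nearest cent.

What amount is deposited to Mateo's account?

Healthcare FSA: $79.33
Taxable wages = $1,226.77 − $79.33 = $1,147.44
Municipal income tax: $1,147.44 × 0.03 = $34.42
State withholding: $1,147.44 × 0.089 = $102.12
Medicare tax: $1,226.77 × 0.025 = $30.67
State unemployment insurance (employee share): $1,226.77 × 0.007 = $8.59
Group life insurance premium: $37.54
(Employer's $235.57 toward group life insurance premium is not withheld from the employee.)
Total deductions = $79.33 + $34.42 + $102.12 + $30.67 + $8.59 + $37.54 = $292.67
Net pay = $1,226.77 − $292.67 = $934.10

$934.10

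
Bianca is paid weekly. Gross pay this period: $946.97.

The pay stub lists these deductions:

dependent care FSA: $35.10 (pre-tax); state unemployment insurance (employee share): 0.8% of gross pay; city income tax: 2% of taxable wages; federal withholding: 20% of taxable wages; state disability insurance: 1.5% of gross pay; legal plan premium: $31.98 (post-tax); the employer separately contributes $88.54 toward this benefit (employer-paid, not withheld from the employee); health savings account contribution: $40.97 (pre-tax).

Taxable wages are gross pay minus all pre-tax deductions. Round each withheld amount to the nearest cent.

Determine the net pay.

Dependent care FSA: $35.10
Health savings account contribution: $40.97
Pre-tax total = $35.10 + $40.97 = $76.07
Taxable wages = $946.97 − $76.07 = $870.90
Federal withholding: $870.90 × 0.2 = $174.18
City income tax: $870.90 × 0.02 = $17.42
State disability insurance: $946.97 × 0.015 = $14.20
State unemployment insurance (employee share): $946.97 × 0.008 = $7.58
Legal plan premium: $31.98
(Employer's $88.54 toward legal plan premium is not withheld from the employee.)
Total deductions = $35.10 + $40.97 + $174.18 + $17.42 + $14.20 + $7.58 + $31.98 = $321.43
Net pay = $946.97 − $321.43 = $625.54

$625.54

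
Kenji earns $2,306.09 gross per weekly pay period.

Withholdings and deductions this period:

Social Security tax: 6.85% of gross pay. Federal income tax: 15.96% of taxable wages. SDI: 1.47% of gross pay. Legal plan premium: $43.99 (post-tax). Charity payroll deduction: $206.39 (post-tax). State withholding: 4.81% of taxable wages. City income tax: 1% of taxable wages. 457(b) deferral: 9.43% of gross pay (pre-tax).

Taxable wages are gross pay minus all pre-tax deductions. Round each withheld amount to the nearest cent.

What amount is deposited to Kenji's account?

$1,191.68

457(b) deferral: $2,306.09 × 0.0943 = $217.46
Taxable wages = $2,306.09 − $217.46 = $2,088.63
City income tax: $2,088.63 × 0.01 = $20.89
Federal income tax: $2,088.63 × 0.1596 = $333.35
State withholding: $2,088.63 × 0.0481 = $100.46
SDI: $2,306.09 × 0.0147 = $33.90
Social Security tax: $2,306.09 × 0.0685 = $157.97
Legal plan premium: $43.99
Charity payroll deduction: $206.39
Total deductions = $217.46 + $20.89 + $333.35 + $100.46 + $33.90 + $157.97 + $43.99 + $206.39 = $1,114.41
Net pay = $2,306.09 − $1,114.41 = $1,191.68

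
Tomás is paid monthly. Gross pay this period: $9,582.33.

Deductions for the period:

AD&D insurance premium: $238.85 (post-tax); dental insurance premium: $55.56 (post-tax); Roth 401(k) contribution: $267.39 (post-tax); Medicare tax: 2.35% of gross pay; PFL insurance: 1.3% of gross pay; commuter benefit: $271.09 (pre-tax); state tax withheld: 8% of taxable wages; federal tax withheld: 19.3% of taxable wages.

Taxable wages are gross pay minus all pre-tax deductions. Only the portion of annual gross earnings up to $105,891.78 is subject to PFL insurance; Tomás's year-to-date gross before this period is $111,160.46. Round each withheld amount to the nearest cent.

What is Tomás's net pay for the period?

$5,982.29

Commuter benefit: $271.09
Taxable wages = $9,582.33 − $271.09 = $9,311.24
Federal tax withheld: $9,311.24 × 0.193 = $1,797.07
State tax withheld: $9,311.24 × 0.08 = $744.90
Medicare tax: $9,582.33 × 0.0235 = $225.18
PFL insurance: annual cap $105,891.78 already reached (YTD $111,160.46), so $0.00
Dental insurance premium: $55.56
AD&D insurance premium: $238.85
Roth 401(k) contribution: $267.39
Total deductions = $271.09 + $1,797.07 + $744.90 + $225.18 + $0.00 + $55.56 + $238.85 + $267.39 = $3,600.04
Net pay = $9,582.33 − $3,600.04 = $5,982.29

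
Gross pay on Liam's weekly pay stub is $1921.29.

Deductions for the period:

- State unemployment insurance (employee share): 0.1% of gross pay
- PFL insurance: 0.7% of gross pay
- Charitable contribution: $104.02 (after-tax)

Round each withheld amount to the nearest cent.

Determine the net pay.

State unemployment insurance (employee share): $1921.29 × 0.001 = $1.92
PFL insurance: $1921.29 × 0.007 = $13.45
Charitable contribution: $104.02
Total deductions = $1.92 + $13.45 + $104.02 = $119.39
Net pay = $1921.29 − $119.39 = $1801.90

$1801.90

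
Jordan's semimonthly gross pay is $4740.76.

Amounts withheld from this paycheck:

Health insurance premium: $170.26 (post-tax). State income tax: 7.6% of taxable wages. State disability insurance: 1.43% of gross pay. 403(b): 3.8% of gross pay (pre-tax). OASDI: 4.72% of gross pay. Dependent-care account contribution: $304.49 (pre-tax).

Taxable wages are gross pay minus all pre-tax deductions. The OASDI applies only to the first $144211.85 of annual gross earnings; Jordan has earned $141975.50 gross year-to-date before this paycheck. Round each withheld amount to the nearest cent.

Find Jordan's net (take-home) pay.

$3589.04

Dependent-care account contribution: $304.49
403(b): $4740.76 × 0.038 = $180.15
Pre-tax total = $304.49 + $180.15 = $484.64
Taxable wages = $4740.76 − $484.64 = $4256.12
State income tax: $4256.12 × 0.076 = $323.47
State disability insurance: $4740.76 × 0.0143 = $67.79
OASDI: only $144211.85 − $141975.50 = $2236.35 of this check is subject → $2236.35 × 0.0472 = $105.56
Health insurance premium: $170.26
Total deductions = $304.49 + $180.15 + $323.47 + $67.79 + $105.56 + $170.26 = $1151.72
Net pay = $4740.76 − $1151.72 = $3589.04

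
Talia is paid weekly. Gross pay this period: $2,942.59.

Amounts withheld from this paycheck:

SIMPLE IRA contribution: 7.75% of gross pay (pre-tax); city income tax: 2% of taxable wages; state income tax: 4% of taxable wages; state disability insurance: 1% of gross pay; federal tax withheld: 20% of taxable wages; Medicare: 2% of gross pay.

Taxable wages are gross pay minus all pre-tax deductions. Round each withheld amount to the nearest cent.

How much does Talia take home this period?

$1,920.48

SIMPLE IRA contribution: $2,942.59 × 0.0775 = $228.05
Taxable wages = $2,942.59 − $228.05 = $2,714.54
Federal tax withheld: $2,714.54 × 0.2 = $542.91
State income tax: $2,714.54 × 0.04 = $108.58
City income tax: $2,714.54 × 0.02 = $54.29
State disability insurance: $2,942.59 × 0.01 = $29.43
Medicare: $2,942.59 × 0.02 = $58.85
Total deductions = $228.05 + $542.91 + $108.58 + $54.29 + $29.43 + $58.85 = $1,022.11
Net pay = $2,942.59 − $1,022.11 = $1,920.48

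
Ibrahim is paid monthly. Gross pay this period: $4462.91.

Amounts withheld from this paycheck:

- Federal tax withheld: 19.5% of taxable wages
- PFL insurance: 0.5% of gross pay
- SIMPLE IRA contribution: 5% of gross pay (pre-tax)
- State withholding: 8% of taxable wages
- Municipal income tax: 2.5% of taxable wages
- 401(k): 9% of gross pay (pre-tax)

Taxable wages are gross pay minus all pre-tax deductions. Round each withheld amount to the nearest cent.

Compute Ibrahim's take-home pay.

SIMPLE IRA contribution: $4462.91 × 0.05 = $223.15
401(k): $4462.91 × 0.09 = $401.66
Pre-tax total = $223.15 + $401.66 = $624.81
Taxable wages = $4462.91 − $624.81 = $3838.10
Federal tax withheld: $3838.10 × 0.195 = $748.43
State withholding: $3838.10 × 0.08 = $307.05
Municipal income tax: $3838.10 × 0.025 = $95.95
PFL insurance: $4462.91 × 0.005 = $22.31
Total deductions = $223.15 + $401.66 + $748.43 + $307.05 + $95.95 + $22.31 = $1798.55
Net pay = $4462.91 − $1798.55 = $2664.36

$2664.36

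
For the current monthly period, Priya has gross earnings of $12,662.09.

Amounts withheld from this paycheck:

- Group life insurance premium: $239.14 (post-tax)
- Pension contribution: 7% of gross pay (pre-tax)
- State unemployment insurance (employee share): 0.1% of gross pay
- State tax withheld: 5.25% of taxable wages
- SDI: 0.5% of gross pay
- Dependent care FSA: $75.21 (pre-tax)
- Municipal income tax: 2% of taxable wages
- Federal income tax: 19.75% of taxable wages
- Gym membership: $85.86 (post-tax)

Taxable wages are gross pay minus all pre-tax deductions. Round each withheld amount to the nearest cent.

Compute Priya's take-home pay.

Pension contribution: $12,662.09 × 0.07 = $886.35
Dependent care FSA: $75.21
Pre-tax total = $886.35 + $75.21 = $961.56
Taxable wages = $12,662.09 − $961.56 = $11,700.53
Municipal income tax: $11,700.53 × 0.02 = $234.01
Federal income tax: $11,700.53 × 0.1975 = $2,310.85
State tax withheld: $11,700.53 × 0.0525 = $614.28
SDI: $12,662.09 × 0.005 = $63.31
State unemployment insurance (employee share): $12,662.09 × 0.001 = $12.66
Gym membership: $85.86
Group life insurance premium: $239.14
Total deductions = $886.35 + $75.21 + $234.01 + $2,310.85 + $614.28 + $63.31 + $12.66 + $85.86 + $239.14 = $4,521.67
Net pay = $12,662.09 − $4,521.67 = $8,140.42

$8,140.42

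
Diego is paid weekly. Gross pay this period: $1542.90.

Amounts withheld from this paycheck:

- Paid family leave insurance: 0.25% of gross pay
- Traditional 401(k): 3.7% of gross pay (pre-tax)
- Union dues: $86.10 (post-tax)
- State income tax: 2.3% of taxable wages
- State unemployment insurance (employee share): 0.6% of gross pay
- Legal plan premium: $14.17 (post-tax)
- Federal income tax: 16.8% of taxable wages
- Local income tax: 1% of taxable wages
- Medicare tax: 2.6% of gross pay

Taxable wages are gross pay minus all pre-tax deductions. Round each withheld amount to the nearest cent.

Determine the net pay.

$1033.65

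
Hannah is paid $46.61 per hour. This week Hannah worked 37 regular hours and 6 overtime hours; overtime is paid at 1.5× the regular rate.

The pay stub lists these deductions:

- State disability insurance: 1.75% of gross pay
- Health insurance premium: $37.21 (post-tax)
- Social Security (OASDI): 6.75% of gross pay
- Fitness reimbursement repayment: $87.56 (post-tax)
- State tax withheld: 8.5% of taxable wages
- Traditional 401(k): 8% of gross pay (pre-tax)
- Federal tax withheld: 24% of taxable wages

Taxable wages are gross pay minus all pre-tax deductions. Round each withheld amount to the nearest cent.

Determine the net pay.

$1,024.45

Regular pay: 37 × $46.61 = $1,724.57
Overtime pay: 6 × $46.61 × 1.5 = $419.49
Gross pay = $1,724.57 + $419.49 = $2,144.06
Traditional 401(k): $2,144.06 × 0.08 = $171.52
Taxable wages = $2,144.06 − $171.52 = $1,972.54
Federal tax withheld: $1,972.54 × 0.24 = $473.41
State tax withheld: $1,972.54 × 0.085 = $167.67
State disability insurance: $2,144.06 × 0.0175 = $37.52
Social Security (OASDI): $2,144.06 × 0.0675 = $144.72
Health insurance premium: $37.21
Fitness reimbursement repayment: $87.56
Total deductions = $171.52 + $473.41 + $167.67 + $37.52 + $144.72 + $37.21 + $87.56 = $1,119.61
Net pay = $2,144.06 − $1,119.61 = $1,024.45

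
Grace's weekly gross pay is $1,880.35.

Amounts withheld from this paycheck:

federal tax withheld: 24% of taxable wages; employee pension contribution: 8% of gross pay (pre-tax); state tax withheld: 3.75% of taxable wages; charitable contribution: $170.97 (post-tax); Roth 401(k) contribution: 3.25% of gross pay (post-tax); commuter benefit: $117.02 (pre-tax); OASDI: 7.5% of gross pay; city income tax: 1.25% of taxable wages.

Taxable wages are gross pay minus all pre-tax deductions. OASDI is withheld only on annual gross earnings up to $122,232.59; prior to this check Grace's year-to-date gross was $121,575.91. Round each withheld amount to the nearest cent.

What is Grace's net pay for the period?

$863.83

Employee pension contribution: $1,880.35 × 0.08 = $150.43
Commuter benefit: $117.02
Pre-tax total = $150.43 + $117.02 = $267.45
Taxable wages = $1,880.35 − $267.45 = $1,612.90
City income tax: $1,612.90 × 0.0125 = $20.16
State tax withheld: $1,612.90 × 0.0375 = $60.48
Federal tax withheld: $1,612.90 × 0.24 = $387.10
OASDI: only $122,232.59 − $121,575.91 = $656.68 of this check is subject → $656.68 × 0.075 = $49.25
Roth 401(k) contribution: $1,880.35 × 0.0325 = $61.11
Charitable contribution: $170.97
Total deductions = $150.43 + $117.02 + $20.16 + $60.48 + $387.10 + $49.25 + $61.11 + $170.97 = $1,016.52
Net pay = $1,880.35 − $1,016.52 = $863.83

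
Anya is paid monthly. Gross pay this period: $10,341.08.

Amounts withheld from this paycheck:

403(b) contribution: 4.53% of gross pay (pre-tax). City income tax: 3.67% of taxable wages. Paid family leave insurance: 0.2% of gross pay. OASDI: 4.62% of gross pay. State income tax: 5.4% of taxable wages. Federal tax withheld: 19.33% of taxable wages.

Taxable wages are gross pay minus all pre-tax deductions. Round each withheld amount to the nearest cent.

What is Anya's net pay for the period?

$6,570.36

403(b) contribution: $10,341.08 × 0.0453 = $468.45
Taxable wages = $10,341.08 − $468.45 = $9,872.63
Federal tax withheld: $9,872.63 × 0.1933 = $1,908.38
City income tax: $9,872.63 × 0.0367 = $362.33
State income tax: $9,872.63 × 0.054 = $533.12
OASDI: $10,341.08 × 0.0462 = $477.76
Paid family leave insurance: $10,341.08 × 0.002 = $20.68
Total deductions = $468.45 + $1,908.38 + $362.33 + $533.12 + $477.76 + $20.68 = $3,770.72
Net pay = $10,341.08 − $3,770.72 = $6,570.36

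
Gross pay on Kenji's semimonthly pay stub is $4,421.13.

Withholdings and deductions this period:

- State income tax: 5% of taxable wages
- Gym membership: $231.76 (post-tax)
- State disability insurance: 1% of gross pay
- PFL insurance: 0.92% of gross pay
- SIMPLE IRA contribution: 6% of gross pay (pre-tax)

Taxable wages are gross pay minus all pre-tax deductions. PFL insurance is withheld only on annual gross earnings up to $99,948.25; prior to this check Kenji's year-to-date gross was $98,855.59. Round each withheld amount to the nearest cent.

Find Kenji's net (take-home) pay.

SIMPLE IRA contribution: $4,421.13 × 0.06 = $265.27
Taxable wages = $4,421.13 − $265.27 = $4,155.86
State income tax: $4,155.86 × 0.05 = $207.79
PFL insurance: only $99,948.25 − $98,855.59 = $1,092.66 of this check is subject → $1,092.66 × 0.0092 = $10.05
State disability insurance: $4,421.13 × 0.01 = $44.21
Gym membership: $231.76
Total deductions = $265.27 + $207.79 + $10.05 + $44.21 + $231.76 = $759.08
Net pay = $4,421.13 − $759.08 = $3,662.05

$3,662.05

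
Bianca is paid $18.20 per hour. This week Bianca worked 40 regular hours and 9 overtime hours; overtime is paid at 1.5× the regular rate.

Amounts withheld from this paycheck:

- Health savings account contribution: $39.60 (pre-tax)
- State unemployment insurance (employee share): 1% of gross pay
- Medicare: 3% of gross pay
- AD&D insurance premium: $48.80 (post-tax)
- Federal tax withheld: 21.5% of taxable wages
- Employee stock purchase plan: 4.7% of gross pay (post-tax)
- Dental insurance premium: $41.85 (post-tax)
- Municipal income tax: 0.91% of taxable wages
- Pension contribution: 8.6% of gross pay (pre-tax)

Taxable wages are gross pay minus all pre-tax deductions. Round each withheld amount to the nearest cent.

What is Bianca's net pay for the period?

$484.43

Regular pay: 40 × $18.20 = $728.00
Overtime pay: 9 × $18.20 × 1.5 = $245.70
Gross pay = $728.00 + $245.70 = $973.70
Health savings account contribution: $39.60
Pension contribution: $973.70 × 0.086 = $83.74
Pre-tax total = $39.60 + $83.74 = $123.34
Taxable wages = $973.70 − $123.34 = $850.36
Municipal income tax: $850.36 × 0.0091 = $7.74
Federal tax withheld: $850.36 × 0.215 = $182.83
Medicare: $973.70 × 0.03 = $29.21
State unemployment insurance (employee share): $973.70 × 0.01 = $9.74
Dental insurance premium: $41.85
Employee stock purchase plan: $973.70 × 0.047 = $45.76
AD&D insurance premium: $48.80
Total deductions = $39.60 + $83.74 + $7.74 + $182.83 + $29.21 + $9.74 + $41.85 + $45.76 + $48.80 = $489.27
Net pay = $973.70 − $489.27 = $484.43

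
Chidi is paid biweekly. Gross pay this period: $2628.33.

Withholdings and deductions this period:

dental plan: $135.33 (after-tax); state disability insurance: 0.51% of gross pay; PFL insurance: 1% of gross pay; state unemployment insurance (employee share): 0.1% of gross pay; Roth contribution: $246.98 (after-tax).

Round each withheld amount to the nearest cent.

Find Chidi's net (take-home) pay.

$2203.71

State unemployment insurance (employee share): $2628.33 × 0.001 = $2.63
State disability insurance: $2628.33 × 0.0051 = $13.40
PFL insurance: $2628.33 × 0.01 = $26.28
Dental plan: $135.33
Roth contribution: $246.98
Total deductions = $2.63 + $13.40 + $26.28 + $135.33 + $246.98 = $424.62
Net pay = $2628.33 − $424.62 = $2203.71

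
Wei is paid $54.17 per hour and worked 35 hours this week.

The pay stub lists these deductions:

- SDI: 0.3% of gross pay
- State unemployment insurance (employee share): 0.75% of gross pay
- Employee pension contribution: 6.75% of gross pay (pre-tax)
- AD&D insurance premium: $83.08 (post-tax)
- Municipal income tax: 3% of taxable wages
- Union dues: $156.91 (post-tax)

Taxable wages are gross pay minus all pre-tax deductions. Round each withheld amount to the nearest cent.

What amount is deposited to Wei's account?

$1,455.03

Gross pay: 35 × $54.17 = $1,895.95
Employee pension contribution: $1,895.95 × 0.0675 = $127.98
Taxable wages = $1,895.95 − $127.98 = $1,767.97
Municipal income tax: $1,767.97 × 0.03 = $53.04
SDI: $1,895.95 × 0.003 = $5.69
State unemployment insurance (employee share): $1,895.95 × 0.0075 = $14.22
AD&D insurance premium: $83.08
Union dues: $156.91
Total deductions = $127.98 + $53.04 + $5.69 + $14.22 + $83.08 + $156.91 = $440.92
Net pay = $1,895.95 − $440.92 = $1,455.03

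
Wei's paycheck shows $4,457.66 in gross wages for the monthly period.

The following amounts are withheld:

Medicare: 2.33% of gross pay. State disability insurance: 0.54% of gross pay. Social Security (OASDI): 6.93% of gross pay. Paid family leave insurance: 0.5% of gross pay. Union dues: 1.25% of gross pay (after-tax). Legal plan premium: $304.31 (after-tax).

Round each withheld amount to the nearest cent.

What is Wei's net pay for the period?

$3,638.49

Medicare: $4,457.66 × 0.0233 = $103.86
Social Security (OASDI): $4,457.66 × 0.0693 = $308.92
Paid family leave insurance: $4,457.66 × 0.005 = $22.29
State disability insurance: $4,457.66 × 0.0054 = $24.07
Legal plan premium: $304.31
Union dues: $4,457.66 × 0.0125 = $55.72
Total deductions = $103.86 + $308.92 + $22.29 + $24.07 + $304.31 + $55.72 = $819.17
Net pay = $4,457.66 − $819.17 = $3,638.49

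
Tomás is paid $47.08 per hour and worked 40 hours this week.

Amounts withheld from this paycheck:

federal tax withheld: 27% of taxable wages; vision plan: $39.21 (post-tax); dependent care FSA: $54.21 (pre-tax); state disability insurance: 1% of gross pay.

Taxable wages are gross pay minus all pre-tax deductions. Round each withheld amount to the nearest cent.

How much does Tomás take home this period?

$1,277.12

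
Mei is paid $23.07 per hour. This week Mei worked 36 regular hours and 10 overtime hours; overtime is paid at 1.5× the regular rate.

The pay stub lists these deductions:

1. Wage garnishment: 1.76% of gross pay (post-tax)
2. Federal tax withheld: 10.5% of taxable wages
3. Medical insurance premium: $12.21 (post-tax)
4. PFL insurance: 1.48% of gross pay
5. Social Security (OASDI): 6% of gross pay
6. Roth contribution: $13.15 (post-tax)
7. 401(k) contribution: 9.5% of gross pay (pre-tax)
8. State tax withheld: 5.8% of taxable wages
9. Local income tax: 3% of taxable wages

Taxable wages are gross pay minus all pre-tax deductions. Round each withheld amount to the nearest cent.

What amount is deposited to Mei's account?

$725.23

Regular pay: 36 × $23.07 = $830.52
Overtime pay: 10 × $23.07 × 1.5 = $346.05
Gross pay = $830.52 + $346.05 = $1,176.57
401(k) contribution: $1,176.57 × 0.095 = $111.77
Taxable wages = $1,176.57 − $111.77 = $1,064.80
Federal tax withheld: $1,064.80 × 0.105 = $111.80
Local income tax: $1,064.80 × 0.03 = $31.94
State tax withheld: $1,064.80 × 0.058 = $61.76
Social Security (OASDI): $1,176.57 × 0.06 = $70.59
PFL insurance: $1,176.57 × 0.0148 = $17.41
Wage garnishment: $1,176.57 × 0.0176 = $20.71
Medical insurance premium: $12.21
Roth contribution: $13.15
Total deductions = $111.77 + $111.80 + $31.94 + $61.76 + $70.59 + $17.41 + $20.71 + $12.21 + $13.15 = $451.34
Net pay = $1,176.57 − $451.34 = $725.23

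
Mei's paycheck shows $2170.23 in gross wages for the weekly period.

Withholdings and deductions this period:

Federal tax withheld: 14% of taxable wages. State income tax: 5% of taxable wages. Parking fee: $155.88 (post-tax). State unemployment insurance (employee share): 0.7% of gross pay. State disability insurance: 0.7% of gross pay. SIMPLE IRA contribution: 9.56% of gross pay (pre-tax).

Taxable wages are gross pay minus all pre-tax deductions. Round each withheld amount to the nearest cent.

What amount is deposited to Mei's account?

SIMPLE IRA contribution: $2170.23 × 0.0956 = $207.47
Taxable wages = $2170.23 − $207.47 = $1962.76
Federal tax withheld: $1962.76 × 0.14 = $274.79
State income tax: $1962.76 × 0.05 = $98.14
State unemployment insurance (employee share): $2170.23 × 0.007 = $15.19
State disability insurance: $2170.23 × 0.007 = $15.19
Parking fee: $155.88
Total deductions = $207.47 + $274.79 + $98.14 + $15.19 + $15.19 + $155.88 = $766.66
Net pay = $2170.23 − $766.66 = $1403.57

$1403.57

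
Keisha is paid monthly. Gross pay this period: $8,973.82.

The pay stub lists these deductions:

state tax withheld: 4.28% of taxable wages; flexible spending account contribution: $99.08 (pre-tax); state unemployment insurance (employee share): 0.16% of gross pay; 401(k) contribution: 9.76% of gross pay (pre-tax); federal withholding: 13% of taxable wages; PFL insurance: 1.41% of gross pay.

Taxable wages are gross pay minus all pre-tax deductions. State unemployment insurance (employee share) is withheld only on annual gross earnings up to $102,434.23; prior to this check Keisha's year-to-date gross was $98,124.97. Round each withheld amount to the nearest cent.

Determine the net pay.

$6,483.27

Flexible spending account contribution: $99.08
401(k) contribution: $8,973.82 × 0.0976 = $875.84
Pre-tax total = $99.08 + $875.84 = $974.92
Taxable wages = $8,973.82 − $974.92 = $7,998.90
State tax withheld: $7,998.90 × 0.0428 = $342.35
Federal withholding: $7,998.90 × 0.13 = $1,039.86
PFL insurance: $8,973.82 × 0.0141 = $126.53
State unemployment insurance (employee share): only $102,434.23 − $98,124.97 = $4,309.26 of this check is subject → $4,309.26 × 0.0016 = $6.89
Total deductions = $99.08 + $875.84 + $342.35 + $1,039.86 + $126.53 + $6.89 = $2,490.55
Net pay = $8,973.82 − $2,490.55 = $6,483.27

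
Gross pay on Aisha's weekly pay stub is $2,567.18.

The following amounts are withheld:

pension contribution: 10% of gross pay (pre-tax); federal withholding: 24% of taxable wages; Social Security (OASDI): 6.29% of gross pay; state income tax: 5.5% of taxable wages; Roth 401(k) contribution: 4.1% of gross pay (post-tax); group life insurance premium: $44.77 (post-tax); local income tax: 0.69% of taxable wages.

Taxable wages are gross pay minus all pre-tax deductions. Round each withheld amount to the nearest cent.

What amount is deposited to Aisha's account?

$1,301.43

Pension contribution: $2,567.18 × 0.1 = $256.72
Taxable wages = $2,567.18 − $256.72 = $2,310.46
Federal withholding: $2,310.46 × 0.24 = $554.51
Local income tax: $2,310.46 × 0.0069 = $15.94
State income tax: $2,310.46 × 0.055 = $127.08
Social Security (OASDI): $2,567.18 × 0.0629 = $161.48
Group life insurance premium: $44.77
Roth 401(k) contribution: $2,567.18 × 0.041 = $105.25
Total deductions = $256.72 + $554.51 + $15.94 + $127.08 + $161.48 + $44.77 + $105.25 = $1,265.75
Net pay = $2,567.18 − $1,265.75 = $1,301.43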